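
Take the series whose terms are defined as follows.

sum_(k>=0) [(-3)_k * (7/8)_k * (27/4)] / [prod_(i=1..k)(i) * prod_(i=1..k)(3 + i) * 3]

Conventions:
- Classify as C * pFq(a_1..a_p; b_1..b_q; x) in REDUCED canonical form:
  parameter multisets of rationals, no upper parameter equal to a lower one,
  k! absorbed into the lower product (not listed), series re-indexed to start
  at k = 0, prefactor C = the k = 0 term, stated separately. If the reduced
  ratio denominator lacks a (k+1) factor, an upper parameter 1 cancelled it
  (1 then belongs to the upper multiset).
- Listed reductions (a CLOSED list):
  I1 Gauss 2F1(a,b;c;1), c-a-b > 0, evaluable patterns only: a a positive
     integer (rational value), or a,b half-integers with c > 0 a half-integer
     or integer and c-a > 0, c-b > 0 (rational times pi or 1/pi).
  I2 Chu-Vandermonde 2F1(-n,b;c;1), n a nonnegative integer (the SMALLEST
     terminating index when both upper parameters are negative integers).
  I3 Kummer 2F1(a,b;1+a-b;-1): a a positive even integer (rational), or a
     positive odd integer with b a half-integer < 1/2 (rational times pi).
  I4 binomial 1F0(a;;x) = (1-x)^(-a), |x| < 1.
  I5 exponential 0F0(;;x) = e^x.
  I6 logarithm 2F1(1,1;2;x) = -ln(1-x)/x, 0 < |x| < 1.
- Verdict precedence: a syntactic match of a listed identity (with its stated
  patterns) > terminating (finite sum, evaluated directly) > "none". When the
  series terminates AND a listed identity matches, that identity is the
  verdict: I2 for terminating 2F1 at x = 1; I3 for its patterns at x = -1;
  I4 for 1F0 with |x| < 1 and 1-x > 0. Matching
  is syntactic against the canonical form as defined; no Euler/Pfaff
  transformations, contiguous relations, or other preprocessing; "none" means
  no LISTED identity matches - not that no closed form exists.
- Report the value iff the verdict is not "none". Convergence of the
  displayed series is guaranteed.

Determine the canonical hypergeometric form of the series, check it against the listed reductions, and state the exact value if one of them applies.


The tell: t_0 = 9/4 here, and the lower running product (C = 9/4, x = 1) is a rising factorial.
Ratio: r(k) = 1 * (k-3) (k+7/8) / [(k+4) (k+1)] - rational in k. x = 1; t_0 = 9/4; negate the roots.

Canonical form: C = 9/4 times 2F1 with upper {-3, 7/8}, lower {4}, x = 1. Verdict (x = 1): Chu-Vandermonde (I2) applies (terminating 2F1 at x = 1 with n = 3, b = 7/8, c = 4). Exact value: 20295/16384.


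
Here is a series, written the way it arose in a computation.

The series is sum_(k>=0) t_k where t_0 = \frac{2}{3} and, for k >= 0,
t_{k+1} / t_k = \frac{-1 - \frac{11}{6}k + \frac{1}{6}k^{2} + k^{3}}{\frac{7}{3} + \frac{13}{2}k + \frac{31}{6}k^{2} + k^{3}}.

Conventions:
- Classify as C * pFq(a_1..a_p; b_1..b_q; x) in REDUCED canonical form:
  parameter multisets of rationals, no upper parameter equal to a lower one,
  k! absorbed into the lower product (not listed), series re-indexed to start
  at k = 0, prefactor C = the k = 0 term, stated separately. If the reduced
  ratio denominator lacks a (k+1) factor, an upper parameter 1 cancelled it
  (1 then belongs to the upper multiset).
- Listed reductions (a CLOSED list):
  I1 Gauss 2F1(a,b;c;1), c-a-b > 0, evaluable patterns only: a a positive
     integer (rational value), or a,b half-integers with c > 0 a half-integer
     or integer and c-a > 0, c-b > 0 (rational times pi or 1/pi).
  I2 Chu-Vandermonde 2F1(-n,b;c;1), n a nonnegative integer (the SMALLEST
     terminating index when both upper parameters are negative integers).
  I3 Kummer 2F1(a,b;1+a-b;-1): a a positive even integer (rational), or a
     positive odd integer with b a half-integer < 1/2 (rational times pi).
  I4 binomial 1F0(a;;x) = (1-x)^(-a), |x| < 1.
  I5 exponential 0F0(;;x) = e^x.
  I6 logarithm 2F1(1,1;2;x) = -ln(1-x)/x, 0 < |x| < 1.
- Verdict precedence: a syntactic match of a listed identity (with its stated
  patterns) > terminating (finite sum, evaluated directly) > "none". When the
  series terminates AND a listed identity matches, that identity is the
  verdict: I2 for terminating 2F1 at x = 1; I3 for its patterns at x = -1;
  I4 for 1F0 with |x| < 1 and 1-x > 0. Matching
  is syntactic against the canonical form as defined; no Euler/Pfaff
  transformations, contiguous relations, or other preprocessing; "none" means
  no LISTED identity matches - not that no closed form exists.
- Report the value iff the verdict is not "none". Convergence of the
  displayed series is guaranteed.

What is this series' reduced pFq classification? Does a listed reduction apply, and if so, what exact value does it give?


Reduced: x = 1, 2F1, upper = {-\frac{3}{2}, 1}, lower = {\frac{7}{2}}, C = \frac{2}{3}. Verdict at x = 1: Gauss's theorem (I1) matches (x = 1: the Gamma ratio telescopes since c-a-b = 4 > 0 and a = 1 in Z>0). Value: \frac{5}{12}.

Key observation: from the first term \frac{2}{3}: the ratio is unreduced: k + 2/3 divides both sides (C = 2/3, x = 1).
Step ratio: r(k) = 1 * (k-\frac{3}{2}) (k+1) / [(k+\frac{7}{2}) (k+1)] - rational; roots negated = parameters, x = 1, C = \frac{2}{3}.


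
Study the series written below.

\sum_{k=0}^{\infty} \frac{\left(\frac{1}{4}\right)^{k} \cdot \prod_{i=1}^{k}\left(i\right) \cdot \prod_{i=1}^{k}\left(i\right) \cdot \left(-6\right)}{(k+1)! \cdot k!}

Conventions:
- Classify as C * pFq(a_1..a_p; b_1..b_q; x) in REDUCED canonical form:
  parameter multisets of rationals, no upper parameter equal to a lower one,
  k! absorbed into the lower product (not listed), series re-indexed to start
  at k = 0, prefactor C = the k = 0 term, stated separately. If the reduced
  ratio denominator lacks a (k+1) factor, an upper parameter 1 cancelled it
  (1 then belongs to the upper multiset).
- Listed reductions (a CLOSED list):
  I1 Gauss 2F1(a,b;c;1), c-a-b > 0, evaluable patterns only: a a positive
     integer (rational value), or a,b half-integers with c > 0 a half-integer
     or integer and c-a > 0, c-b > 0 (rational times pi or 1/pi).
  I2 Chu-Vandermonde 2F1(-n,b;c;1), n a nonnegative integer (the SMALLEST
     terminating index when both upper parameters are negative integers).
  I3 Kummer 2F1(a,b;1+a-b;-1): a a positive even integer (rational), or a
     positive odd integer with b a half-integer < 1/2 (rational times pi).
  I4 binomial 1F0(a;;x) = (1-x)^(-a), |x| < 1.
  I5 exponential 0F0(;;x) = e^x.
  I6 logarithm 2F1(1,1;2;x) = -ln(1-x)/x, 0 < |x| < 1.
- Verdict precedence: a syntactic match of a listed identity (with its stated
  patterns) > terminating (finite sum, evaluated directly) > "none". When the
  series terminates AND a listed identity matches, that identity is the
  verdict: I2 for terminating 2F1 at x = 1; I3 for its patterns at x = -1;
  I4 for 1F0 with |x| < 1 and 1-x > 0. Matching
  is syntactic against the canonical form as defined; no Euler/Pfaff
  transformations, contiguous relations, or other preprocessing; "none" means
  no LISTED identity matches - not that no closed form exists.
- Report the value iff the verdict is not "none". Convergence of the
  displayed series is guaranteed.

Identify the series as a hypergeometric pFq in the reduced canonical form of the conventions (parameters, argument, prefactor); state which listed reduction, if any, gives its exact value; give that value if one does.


Key observation: with t_0 = -6, the running product (C = -6) telescopes to a rising factorial.
Ratio: r(k) = \frac{1}{4} * (k+1) (k+1) / [(k+2) (k+1)] - rational in k, leading ratio \frac{1}{4}; with t_0 = -6, classification follows.

With C = -6: the canonical form is 2F1(1, 1; 2; \frac{1}{4}). Verdict: logarithm (I6) applies (the logarithm: parameters (1,1;2), x = \frac{1}{4}). Its exact value is 24 \cdot \ln\left(\frac{3}{4}\right).


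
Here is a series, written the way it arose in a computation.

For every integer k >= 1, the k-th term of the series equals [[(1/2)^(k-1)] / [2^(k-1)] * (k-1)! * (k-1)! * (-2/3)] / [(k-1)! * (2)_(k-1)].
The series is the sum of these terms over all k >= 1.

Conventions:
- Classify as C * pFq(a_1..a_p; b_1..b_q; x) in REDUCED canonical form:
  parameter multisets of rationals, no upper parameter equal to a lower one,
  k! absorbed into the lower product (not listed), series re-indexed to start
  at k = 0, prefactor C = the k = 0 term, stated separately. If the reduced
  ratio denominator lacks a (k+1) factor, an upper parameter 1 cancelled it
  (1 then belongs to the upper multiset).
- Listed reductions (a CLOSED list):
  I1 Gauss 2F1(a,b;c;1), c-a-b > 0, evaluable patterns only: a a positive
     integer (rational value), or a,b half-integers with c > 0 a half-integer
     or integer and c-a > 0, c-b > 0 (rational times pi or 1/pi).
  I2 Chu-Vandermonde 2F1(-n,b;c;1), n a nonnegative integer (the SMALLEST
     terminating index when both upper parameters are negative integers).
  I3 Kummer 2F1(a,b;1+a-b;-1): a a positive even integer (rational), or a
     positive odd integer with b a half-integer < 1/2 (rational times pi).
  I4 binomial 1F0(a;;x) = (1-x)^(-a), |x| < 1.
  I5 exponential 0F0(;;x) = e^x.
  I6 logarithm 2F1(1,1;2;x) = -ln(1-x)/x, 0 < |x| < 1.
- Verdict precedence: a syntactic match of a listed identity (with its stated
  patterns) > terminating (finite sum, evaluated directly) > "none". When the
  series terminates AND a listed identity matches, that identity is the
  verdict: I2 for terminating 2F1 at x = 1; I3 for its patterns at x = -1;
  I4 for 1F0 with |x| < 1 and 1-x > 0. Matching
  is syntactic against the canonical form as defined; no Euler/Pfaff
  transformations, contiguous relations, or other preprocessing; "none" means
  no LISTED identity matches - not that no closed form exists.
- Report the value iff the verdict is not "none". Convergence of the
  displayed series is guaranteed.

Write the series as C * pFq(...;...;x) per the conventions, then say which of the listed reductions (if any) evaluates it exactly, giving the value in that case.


First insight: from the first term -2/3: the factorial ratio (C = -2/3) (k+a-1)!/(a-1)! is a rising factorial (a)_k.
Step ratio: r(k) = (1/4) * (k+1) (k+1) / [(k+2) (k+1)] - rational in k, leading ratio (1/4); with t_0 = -2/3, classification follows.

The series (x = 1/4) is 2F1: upper {1, 1}, lower {2}, prefactor -2/3. Verdict at x = 1/4: the logarithmic series (I6) matches (the logarithm: parameters (1,1;2), x = 1/4). Exact value: (8/3) * ln(3/4).


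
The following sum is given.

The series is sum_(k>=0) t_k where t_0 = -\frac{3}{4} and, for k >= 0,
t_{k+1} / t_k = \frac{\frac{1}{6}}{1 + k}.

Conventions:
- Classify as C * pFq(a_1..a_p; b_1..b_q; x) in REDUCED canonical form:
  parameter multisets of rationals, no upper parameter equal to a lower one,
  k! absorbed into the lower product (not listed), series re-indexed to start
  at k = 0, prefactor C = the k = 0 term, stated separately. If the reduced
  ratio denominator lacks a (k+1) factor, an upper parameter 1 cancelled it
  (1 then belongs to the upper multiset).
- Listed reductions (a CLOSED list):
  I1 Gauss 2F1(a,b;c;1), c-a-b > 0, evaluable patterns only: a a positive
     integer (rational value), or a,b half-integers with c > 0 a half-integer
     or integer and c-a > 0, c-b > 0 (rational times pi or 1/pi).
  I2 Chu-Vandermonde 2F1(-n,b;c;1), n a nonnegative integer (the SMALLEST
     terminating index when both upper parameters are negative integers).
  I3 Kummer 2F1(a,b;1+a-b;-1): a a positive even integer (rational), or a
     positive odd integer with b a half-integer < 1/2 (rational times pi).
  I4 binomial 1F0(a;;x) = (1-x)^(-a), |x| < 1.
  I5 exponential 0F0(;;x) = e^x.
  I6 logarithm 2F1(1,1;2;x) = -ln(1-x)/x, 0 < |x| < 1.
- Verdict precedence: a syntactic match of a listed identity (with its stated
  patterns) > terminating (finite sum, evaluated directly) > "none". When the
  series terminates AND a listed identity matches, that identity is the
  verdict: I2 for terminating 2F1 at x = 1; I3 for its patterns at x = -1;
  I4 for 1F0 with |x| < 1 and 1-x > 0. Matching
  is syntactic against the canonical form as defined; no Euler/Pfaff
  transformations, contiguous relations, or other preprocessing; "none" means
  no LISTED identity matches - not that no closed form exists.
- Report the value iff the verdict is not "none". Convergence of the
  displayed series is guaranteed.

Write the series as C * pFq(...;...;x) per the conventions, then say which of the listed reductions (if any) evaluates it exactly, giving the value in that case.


This is -\frac{3}{4} * 0F0(-; -; \frac{1}{6}) in reduced canonical form. Verdict at x = \frac{1}{6}: the exponential series (I5) matches (the 0F0 exponential series at x = \frac{1}{6}). Hence: \left(-\frac{3}{4}\right) \cdot e^{\frac{1}{6}}.

Key observation: with t_0 = -\frac{3}{4}, factor the ratio over Q (C = -3/4): negated roots = parameters.
Ratio: r(k) = \frac{1}{6} * 1 / [(k+1)] - rational; roots negated = parameters, x = \frac{1}{6}, C = -\frac{3}{4}.


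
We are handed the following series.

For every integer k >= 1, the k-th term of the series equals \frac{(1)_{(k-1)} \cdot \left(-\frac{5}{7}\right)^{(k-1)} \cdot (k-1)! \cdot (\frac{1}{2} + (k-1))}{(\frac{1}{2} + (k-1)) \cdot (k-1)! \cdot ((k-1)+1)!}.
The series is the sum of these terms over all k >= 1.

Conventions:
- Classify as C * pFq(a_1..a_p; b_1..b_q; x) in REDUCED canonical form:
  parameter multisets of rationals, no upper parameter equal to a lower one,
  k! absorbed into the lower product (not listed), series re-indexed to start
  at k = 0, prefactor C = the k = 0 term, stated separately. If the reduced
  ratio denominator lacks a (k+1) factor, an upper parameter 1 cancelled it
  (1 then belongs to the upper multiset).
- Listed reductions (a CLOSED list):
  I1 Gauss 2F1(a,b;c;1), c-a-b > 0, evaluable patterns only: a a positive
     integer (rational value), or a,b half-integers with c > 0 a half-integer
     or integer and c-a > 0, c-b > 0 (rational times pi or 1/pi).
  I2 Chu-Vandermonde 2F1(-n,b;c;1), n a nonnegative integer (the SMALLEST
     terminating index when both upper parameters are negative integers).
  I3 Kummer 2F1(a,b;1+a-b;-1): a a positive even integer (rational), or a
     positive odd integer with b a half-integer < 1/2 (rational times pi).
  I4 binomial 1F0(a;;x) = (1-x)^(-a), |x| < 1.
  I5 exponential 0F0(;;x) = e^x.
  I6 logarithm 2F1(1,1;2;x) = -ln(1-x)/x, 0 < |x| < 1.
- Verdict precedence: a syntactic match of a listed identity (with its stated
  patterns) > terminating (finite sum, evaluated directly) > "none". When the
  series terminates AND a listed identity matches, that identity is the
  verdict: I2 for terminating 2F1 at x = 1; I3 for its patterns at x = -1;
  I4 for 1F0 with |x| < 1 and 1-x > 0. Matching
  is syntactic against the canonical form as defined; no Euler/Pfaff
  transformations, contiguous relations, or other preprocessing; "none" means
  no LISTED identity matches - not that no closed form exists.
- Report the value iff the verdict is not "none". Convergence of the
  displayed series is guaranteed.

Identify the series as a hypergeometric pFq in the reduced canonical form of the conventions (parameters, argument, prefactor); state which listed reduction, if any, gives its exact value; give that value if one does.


x = -\frac{5}{7} here; the reduced form reads 2F1, upper {1, 1}, lower {2}, C = 1. Verdict: the I6 logarithm reduction applies (the logarithm: parameters (1,1;2), x = -\frac{5}{7}). Its exact value is \frac{7}{5} \cdot \ln\left(\frac{12}{7}\right).

Key step: from the first term 1: the denominator's factorial ratio (C = 1) is a lower Pochhammer.
Ratio: r(k) = -\frac{5}{7} * (k+1) (k+1) / [(k+2) (k+1)] - rational in k, leading ratio -\frac{5}{7}; with t_0 = 1, classification follows.


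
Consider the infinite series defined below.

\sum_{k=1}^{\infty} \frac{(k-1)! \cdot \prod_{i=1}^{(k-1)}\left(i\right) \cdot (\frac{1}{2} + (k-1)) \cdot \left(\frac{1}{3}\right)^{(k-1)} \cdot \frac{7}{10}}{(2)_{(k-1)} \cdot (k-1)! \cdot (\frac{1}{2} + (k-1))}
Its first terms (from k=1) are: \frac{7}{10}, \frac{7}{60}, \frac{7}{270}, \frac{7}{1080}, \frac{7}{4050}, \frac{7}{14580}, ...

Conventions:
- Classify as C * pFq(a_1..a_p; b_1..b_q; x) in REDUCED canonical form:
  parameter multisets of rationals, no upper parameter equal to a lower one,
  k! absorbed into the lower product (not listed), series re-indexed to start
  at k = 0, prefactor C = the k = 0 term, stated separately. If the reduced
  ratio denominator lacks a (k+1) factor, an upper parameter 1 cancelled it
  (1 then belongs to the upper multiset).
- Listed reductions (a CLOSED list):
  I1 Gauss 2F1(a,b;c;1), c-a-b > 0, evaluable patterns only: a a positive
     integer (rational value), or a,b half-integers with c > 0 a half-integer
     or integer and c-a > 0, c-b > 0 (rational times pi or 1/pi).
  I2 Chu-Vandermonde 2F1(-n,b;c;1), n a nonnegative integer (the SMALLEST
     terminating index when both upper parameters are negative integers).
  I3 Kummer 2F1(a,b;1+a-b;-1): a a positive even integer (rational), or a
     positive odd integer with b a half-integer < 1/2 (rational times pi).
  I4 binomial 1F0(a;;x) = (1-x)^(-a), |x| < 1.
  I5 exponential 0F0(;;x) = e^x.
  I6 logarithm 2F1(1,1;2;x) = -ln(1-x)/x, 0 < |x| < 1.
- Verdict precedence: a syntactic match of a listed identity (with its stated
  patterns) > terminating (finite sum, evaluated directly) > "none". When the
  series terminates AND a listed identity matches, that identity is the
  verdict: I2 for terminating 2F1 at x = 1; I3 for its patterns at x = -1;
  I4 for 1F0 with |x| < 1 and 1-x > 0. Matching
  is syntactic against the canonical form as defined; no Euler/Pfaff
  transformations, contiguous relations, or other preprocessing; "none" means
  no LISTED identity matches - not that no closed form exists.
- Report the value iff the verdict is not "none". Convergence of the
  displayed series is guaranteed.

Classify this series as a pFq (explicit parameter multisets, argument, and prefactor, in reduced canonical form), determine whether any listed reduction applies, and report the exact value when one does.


With C = \frac{7}{10}: the canonical form is 2F1(1, 1; 2; \frac{1}{3}). Verdict: the logarithmic series (I6) matches (the logarithm: parameters (1,1;2), x = \frac{1}{3}). Sum: \left(-\frac{21}{10}\right) \cdot \ln\left(\frac{2}{3}\right).

First insight: t_0 being \frac{7}{10}, the factor k + 1/2 cancels (top and bottom), leaving prefactor 7/10.
Step ratio: r(k) = \frac{1}{3} * (k+1) (k+1) / [(k+2) (k+1)] - rational in k, leading ratio \frac{1}{3}; with t_0 = \frac{7}{10}, classification follows.


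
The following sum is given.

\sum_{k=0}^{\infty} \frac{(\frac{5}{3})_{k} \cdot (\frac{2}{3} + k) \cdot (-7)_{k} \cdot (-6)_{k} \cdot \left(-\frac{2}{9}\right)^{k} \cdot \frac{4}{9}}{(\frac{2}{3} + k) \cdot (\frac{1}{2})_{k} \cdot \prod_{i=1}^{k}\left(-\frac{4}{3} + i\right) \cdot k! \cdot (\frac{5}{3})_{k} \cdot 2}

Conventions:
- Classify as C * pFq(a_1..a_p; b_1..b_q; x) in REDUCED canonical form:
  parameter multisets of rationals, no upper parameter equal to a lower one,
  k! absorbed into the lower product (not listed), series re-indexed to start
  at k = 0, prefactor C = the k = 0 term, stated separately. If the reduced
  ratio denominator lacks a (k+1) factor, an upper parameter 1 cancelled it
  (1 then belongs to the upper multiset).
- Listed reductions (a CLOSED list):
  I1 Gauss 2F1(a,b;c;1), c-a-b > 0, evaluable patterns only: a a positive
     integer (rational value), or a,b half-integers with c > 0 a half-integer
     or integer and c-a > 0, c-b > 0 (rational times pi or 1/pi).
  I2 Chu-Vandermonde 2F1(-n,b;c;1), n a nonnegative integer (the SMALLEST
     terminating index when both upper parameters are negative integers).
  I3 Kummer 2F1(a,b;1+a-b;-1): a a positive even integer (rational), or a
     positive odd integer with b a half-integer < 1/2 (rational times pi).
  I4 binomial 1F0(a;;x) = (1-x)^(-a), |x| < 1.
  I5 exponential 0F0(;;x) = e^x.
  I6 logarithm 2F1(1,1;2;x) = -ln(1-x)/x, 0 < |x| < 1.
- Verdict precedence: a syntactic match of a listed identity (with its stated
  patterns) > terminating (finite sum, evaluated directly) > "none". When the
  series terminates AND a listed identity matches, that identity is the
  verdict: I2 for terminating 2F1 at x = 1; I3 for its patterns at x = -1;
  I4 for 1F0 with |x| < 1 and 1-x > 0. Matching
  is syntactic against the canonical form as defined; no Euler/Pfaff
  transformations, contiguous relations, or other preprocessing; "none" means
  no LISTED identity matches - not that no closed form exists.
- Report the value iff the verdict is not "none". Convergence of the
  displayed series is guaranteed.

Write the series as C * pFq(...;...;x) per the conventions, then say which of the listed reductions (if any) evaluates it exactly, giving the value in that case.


This is \frac{2}{9} * 2F2(-7, -6; -\frac{1}{3}, \frac{1}{2}; -\frac{2}{9}) in reduced canonical form. Verdict: terminating - upper -6 stops the sum at k = 6; the 7 terms are added exactly. Hence: -\frac{1258895422}{83357505}.

Key step: t_0 = \frac{2}{9} here, and the parameter 5/3 appears in both the upper and lower lists and cancels (alongside the other common factor).
Ratio: r(k) = -\frac{2}{9} * (k-7) (k-6) / [(k-\frac{1}{3}) (k+\frac{1}{2}) (k+1)] - rational in k. x = -\frac{2}{9}; t_0 = \frac{2}{9}; negate the roots.


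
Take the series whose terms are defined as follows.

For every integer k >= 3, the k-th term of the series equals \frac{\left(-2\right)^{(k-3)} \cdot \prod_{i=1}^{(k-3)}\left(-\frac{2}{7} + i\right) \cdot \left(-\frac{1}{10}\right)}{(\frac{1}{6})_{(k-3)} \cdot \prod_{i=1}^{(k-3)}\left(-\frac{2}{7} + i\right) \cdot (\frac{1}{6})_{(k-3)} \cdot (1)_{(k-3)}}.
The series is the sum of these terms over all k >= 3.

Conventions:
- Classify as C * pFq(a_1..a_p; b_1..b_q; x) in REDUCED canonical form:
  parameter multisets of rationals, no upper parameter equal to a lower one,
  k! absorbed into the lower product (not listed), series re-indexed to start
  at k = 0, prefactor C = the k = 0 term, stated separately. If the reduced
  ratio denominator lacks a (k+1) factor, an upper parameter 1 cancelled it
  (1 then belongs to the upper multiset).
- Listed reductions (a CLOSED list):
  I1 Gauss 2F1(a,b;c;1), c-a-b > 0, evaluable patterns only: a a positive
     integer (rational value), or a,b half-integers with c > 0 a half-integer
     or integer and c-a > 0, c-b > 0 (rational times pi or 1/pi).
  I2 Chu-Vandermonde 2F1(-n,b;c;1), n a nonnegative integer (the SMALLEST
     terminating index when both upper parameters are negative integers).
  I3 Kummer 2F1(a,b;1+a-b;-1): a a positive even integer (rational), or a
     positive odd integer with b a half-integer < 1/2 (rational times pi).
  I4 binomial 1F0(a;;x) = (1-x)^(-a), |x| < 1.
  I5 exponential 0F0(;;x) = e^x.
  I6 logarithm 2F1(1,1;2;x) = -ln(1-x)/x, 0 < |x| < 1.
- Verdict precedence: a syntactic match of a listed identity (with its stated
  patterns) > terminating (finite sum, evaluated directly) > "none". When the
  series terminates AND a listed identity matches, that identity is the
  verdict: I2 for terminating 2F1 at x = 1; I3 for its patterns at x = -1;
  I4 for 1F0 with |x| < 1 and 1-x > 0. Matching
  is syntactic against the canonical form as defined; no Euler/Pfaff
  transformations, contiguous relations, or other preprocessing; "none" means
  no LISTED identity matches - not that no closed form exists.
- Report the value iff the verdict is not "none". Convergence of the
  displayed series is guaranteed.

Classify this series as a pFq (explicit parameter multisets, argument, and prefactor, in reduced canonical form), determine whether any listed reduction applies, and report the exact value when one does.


x = -2 here; the reduced form reads 0F2, upper {-}, lower {\frac{1}{6}, \frac{1}{6}}, C = -\frac{1}{10}. Verdict: none here - no I1-I6 shape fits x = -2 with lower {\frac{1}{6}, \frac{1}{6}}.

The tell: x = -2 and the running product (C = -1/10) telescopes to a rising factorial.
Term ratio: r(k) = -2 * 1 / [(k+\frac{1}{6}) (k+\frac{1}{6}) (k+1)] - rational in k, leading ratio -2; with t_0 = -\frac{1}{10}, classification follows.


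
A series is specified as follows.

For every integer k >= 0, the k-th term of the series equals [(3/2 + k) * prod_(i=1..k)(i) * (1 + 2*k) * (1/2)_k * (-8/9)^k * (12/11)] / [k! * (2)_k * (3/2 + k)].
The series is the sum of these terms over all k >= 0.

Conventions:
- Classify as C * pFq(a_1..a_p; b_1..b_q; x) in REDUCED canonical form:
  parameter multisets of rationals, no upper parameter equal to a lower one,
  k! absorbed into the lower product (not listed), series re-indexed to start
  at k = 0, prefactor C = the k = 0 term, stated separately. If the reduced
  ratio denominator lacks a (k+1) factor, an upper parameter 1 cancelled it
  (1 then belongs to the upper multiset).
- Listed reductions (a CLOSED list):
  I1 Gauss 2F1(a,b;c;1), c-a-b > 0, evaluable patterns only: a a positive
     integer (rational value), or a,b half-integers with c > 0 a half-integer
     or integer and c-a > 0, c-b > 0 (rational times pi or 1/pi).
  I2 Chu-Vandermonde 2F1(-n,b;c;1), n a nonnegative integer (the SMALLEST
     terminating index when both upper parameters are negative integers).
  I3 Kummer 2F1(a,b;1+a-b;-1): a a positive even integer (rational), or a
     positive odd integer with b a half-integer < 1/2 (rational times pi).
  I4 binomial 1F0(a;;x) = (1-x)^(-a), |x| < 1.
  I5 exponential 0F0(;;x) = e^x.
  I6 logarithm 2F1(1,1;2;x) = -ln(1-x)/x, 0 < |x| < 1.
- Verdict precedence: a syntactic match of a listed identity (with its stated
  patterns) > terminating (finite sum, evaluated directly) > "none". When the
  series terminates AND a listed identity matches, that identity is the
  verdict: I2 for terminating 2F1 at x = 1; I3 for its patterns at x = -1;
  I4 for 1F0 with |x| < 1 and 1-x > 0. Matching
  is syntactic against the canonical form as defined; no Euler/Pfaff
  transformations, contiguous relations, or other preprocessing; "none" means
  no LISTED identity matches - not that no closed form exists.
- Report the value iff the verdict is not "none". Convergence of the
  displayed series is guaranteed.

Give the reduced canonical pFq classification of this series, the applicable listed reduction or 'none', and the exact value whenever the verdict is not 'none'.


At argument -8/9: a 2F1 with upper {1, 3/2}, lower {2}, scaled by C = 12/11. Verdict: none - at argument -8/9 the multisets {1, 3/2} ; {2} match no listed identity.

Structural cue: from the first term 12/11: striking the common factor k + 3/2 reduces the term (C = 12/11).
Adjacent-term ratio: r(k) = (-8/9) * (k+1) (k+3/2) / [(k+2) (k+1)] - rational in k. x = (-8/9); t_0 = 12/11; negate the roots.


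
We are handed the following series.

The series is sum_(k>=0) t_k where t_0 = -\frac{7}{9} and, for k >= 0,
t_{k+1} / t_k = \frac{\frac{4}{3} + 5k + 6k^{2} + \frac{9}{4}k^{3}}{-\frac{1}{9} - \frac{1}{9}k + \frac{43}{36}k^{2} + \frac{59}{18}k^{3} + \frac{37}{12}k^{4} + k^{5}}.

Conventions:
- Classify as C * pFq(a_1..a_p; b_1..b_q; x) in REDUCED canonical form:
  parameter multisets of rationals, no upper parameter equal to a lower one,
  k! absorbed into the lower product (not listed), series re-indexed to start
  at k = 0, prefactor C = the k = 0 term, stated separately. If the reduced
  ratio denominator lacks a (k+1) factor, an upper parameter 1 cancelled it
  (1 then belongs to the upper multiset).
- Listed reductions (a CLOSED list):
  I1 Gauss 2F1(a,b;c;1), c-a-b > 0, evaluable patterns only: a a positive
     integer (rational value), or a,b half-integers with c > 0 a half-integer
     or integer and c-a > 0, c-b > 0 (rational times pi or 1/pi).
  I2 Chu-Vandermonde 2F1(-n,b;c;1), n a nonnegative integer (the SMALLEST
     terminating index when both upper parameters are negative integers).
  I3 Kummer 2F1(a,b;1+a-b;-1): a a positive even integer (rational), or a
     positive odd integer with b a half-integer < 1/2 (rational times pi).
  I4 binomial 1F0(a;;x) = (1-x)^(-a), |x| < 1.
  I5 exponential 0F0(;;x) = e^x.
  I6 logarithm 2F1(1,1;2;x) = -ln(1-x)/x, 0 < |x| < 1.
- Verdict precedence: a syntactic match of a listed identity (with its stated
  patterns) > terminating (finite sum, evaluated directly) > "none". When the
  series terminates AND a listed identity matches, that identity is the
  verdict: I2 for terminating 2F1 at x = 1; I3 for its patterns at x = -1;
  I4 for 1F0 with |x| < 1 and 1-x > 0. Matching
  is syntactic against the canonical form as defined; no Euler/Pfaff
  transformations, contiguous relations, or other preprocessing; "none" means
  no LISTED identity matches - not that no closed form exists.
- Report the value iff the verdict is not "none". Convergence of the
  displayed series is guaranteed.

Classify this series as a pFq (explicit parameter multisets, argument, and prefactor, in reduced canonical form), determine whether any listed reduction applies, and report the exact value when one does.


Canonical form: C = -\frac{7}{9} times 1F2 with upper {\frac{4}{3}}, lower {-\frac{1}{4}, 1}, x = \frac{9}{4}. Verdict: none (x = \frac{9}{4}): each listed identity misses the multisets {\frac{4}{3}} ; {-\frac{1}{4}, 1}.

Key step: from the first term -\frac{7}{9}: the parameter 2/3 appears in both the upper and lower lists and cancels (alongside the other common factor).
Ratio: r(k) = \frac{9}{4} * (k+\frac{4}{3}) / [(k-\frac{1}{4}) (k+1) (k+1)] - rational; roots negated = parameters, x = \frac{9}{4}, C = -\frac{7}{9}.


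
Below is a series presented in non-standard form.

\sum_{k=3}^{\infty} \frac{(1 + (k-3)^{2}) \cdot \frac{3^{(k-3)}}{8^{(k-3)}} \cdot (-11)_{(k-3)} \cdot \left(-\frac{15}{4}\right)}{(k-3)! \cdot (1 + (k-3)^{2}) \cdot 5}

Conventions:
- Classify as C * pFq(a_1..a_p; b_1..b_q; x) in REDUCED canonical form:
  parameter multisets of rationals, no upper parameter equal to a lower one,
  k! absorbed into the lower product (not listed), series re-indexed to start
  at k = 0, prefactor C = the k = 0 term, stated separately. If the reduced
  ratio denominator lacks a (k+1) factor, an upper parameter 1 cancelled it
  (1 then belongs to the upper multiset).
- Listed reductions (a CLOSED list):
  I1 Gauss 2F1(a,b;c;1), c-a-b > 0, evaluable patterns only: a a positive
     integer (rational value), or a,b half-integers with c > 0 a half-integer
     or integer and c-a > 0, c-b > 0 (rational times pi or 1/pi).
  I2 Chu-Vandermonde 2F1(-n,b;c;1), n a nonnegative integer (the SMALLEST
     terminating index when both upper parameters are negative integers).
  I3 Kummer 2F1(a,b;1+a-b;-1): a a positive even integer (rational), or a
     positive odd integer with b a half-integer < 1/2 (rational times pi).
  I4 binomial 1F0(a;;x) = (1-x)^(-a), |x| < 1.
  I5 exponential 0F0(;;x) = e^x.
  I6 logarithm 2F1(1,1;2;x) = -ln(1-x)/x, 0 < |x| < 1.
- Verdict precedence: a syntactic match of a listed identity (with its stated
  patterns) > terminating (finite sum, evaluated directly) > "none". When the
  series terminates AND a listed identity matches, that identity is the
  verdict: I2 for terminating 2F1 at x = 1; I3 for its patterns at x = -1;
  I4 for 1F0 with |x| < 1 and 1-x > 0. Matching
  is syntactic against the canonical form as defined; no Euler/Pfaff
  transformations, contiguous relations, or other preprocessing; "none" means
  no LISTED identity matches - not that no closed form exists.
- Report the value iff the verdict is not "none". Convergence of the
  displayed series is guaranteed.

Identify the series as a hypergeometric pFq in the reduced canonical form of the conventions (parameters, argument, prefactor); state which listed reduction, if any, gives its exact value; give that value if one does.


Prefactor -\frac{3}{4}, argument \frac{3}{8}: 1F0 with upper {-11} over lower {-}. Verdict: this is binomial (I4) (the 1F0 binomial series: exponent 11, x = \frac{3}{8}). Hence: -\frac{146484375}{34359738368}.

Structural cue: from the first term -\frac{3}{4}: striking the common factor k^2 + 1 reduces the term (C = -3/4).
Term ratio: r(k) = \frac{3}{8} * (k-11) / [(k+1)] - poly over poly, x = \frac{3}{8} from leading terms; C = -\frac{3}{4} at k = 0.


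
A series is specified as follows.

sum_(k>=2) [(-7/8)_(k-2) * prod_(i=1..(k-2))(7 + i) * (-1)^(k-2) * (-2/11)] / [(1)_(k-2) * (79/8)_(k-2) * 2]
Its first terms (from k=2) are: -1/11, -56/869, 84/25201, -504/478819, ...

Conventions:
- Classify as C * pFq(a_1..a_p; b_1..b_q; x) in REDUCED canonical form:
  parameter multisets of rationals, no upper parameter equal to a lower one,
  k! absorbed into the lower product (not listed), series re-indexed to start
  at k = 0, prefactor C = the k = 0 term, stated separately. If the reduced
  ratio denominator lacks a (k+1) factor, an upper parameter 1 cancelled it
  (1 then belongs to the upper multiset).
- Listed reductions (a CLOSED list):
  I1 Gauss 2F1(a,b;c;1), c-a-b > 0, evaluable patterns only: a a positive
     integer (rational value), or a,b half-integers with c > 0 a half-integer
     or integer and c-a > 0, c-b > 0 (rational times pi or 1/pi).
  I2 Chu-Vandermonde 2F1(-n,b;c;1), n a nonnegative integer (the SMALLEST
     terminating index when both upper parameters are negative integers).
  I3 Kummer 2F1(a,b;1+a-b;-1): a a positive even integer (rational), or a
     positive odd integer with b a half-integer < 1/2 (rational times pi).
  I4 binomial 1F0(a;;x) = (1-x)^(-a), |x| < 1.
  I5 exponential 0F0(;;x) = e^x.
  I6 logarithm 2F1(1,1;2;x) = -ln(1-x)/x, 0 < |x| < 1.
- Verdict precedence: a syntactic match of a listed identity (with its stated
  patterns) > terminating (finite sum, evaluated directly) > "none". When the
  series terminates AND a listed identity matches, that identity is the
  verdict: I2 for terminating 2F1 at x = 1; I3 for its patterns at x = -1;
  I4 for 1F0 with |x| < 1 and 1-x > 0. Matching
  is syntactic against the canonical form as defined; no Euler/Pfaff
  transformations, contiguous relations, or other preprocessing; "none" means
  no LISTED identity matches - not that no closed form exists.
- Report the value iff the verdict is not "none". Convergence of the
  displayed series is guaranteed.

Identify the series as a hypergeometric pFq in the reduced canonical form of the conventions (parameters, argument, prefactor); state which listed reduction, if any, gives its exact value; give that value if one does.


Prefactor -1/11, argument -1: 2F1 with upper {-7/8, 8} over lower {79/8}. Verdict: Kummer's theorem (I3) matches (x = -1; c = 79/8 equals 1+a-b for upper {-7/8, 8}: listed pattern). Its exact value is -10011/65536.

First insight: from the first term -1/11: (1)_k (C = -1/11, x = -1) is k! itself.
Adjacent-term ratio: r(k) = (-1) * (k-7/8) (k+8) / [(k+79/8) (k+1)] - rational; roots negated = parameters, x = (-1), C = -1/11.


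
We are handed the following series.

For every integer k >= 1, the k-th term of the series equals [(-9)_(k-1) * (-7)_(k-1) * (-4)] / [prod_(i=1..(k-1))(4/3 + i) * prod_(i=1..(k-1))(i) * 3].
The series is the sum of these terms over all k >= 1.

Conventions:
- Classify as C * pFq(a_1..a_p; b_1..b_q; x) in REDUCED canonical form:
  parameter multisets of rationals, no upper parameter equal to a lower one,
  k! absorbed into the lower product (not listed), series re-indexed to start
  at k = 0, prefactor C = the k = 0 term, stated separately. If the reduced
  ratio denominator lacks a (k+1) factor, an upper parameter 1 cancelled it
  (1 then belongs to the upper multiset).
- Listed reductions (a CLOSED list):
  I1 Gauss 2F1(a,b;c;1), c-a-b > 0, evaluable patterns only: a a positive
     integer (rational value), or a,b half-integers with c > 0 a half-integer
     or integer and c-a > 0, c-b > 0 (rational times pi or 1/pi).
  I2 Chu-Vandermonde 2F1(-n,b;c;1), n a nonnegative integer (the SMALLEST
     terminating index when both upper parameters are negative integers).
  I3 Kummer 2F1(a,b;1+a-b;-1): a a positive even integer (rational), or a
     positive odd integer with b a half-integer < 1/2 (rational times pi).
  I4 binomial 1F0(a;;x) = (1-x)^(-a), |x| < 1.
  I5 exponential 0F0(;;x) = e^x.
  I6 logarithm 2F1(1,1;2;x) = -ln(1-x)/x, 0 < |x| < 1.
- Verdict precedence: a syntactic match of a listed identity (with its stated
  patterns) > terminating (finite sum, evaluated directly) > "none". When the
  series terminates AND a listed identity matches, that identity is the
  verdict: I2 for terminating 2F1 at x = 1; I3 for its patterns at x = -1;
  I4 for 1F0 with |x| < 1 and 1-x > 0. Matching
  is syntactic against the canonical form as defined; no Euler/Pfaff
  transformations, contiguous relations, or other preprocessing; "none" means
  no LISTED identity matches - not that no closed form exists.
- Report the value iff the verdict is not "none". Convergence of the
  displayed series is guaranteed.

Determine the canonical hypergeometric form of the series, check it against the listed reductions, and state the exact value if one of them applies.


With C = -4/3: the canonical form is 2F1(-9, -7; 7/3; 1). Verdict: this is the Chu-Vandermonde identity I2 (terminating 2F1 at x = 1 with n = 7, b = -9, c = 7/3). Hence: -34836536/15675.

Structural cue: x = 1 and the product of the first k integers (prefactor -4/3) is k!.
Adjacent-term ratio: r(k) = 1 * (k-9) (k-7) / [(k+7/3) (k+1)] - rational in k. x = 1; t_0 = -4/3; negate the roots.


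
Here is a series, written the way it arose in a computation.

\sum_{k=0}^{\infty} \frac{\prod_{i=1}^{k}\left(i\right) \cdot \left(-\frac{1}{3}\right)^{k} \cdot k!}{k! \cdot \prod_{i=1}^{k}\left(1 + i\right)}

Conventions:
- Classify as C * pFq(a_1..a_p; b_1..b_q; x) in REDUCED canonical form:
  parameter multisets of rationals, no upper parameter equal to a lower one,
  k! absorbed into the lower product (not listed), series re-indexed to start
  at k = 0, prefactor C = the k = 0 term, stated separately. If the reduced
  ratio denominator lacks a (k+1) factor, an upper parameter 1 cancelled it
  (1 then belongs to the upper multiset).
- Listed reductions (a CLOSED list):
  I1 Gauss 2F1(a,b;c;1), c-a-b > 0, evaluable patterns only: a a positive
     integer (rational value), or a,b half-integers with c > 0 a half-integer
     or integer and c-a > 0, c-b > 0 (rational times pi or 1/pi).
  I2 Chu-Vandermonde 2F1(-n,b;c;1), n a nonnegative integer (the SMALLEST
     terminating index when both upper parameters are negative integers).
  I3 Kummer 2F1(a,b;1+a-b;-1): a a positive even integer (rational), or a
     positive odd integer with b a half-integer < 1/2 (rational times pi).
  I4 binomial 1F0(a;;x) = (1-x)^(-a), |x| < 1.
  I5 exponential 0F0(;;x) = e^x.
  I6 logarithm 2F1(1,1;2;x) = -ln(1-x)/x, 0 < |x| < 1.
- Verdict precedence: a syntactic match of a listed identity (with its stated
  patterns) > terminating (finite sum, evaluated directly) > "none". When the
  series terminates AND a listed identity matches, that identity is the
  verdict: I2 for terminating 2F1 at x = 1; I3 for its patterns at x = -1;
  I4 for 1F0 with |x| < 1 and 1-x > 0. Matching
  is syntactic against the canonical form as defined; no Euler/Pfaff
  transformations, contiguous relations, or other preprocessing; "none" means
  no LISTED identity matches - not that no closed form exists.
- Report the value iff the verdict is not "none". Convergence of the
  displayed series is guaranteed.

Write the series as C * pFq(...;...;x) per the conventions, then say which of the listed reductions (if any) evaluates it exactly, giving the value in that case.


The series (x = -\frac{1}{3}) is 2F1: upper {1, 1}, lower {2}, prefactor 1. Verdict: logarithm (I6) fires (the logarithm: parameters (1,1;2), x = -\frac{1}{3}). Value: 3 \cdot \ln\left(\frac{4}{3}\right).

Structural cue: from the first term 1: the lower running product (C = 1) is a rising factorial.
Term ratio: r(k) = -\frac{1}{3} * (k+1) (k+1) / [(k+2) (k+1)] - rational in k, leading ratio -\frac{1}{3}; with t_0 = 1, classification follows.


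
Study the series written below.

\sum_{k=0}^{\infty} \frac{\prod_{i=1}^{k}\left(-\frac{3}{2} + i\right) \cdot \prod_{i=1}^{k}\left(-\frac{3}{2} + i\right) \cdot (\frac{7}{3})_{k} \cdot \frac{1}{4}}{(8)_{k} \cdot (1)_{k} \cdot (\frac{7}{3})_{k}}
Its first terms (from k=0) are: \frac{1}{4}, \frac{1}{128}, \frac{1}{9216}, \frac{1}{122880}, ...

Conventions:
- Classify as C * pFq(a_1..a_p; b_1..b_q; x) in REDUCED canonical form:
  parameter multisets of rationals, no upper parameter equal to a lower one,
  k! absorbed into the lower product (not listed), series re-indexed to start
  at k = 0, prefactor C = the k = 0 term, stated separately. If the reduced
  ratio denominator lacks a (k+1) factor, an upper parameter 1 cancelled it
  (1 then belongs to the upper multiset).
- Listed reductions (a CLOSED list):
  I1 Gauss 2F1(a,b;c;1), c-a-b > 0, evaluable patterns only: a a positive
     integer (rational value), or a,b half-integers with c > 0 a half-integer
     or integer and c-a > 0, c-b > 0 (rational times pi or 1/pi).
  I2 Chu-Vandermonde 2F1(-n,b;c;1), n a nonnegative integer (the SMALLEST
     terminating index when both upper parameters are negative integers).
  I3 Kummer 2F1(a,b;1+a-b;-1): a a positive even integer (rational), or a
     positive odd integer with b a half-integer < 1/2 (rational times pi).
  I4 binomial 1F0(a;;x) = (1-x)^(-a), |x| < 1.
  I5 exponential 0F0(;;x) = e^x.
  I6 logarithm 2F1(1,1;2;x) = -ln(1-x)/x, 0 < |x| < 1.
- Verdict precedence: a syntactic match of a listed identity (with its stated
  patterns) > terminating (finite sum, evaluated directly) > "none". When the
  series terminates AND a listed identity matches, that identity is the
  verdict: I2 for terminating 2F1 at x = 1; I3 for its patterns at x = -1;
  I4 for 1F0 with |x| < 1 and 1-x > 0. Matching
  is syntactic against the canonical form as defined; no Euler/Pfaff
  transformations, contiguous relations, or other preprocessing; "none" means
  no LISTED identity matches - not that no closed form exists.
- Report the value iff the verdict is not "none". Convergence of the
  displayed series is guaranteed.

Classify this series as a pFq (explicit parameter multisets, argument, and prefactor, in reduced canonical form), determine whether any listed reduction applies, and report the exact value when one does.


At argument 1: a 2F1 with upper {-\frac{1}{2}, -\frac{1}{2}}, lower {8}, scaled by C = \frac{1}{4}. Verdict: Gauss (I1, half-integer pattern) fires (x = 1; upper {-\frac{1}{2}, -\frac{1}{2}} half-integers, c = 8 in the evaluable pattern). Its exact value is \frac{33554432}{41409225} / \pi.

Structural cue: from the first term \frac{1}{4}: the running product (C = 1/4, x = 1) telescopes to a rising factorial.
Step ratio: r(k) = 1 * (k-\frac{1}{2}) (k-\frac{1}{2}) / [(k+8) (k+1)] - poly over poly, x = 1 from leading terms; C = \frac{1}{4} at k = 0.
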